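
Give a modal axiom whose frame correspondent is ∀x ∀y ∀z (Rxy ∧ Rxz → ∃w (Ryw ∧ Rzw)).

This is convergence; the standard corresponding axiom is .2: ◇□s → □◇s.
Suppose ◇□s→□◇s is valid. Take Rxy, Rxz and set V(s)={w : Ryw}. Then □s at y so ◇□s at x, so □◇s at x, so ◇s at z, giving w with Rzw and Ryw.

◇□s → □◇s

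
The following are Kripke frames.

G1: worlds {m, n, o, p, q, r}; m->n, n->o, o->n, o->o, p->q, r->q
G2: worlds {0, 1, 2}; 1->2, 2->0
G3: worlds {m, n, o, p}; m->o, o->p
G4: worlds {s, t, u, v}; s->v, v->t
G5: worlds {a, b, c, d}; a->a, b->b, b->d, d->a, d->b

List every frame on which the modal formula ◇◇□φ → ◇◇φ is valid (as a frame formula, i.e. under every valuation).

G1, G5

This is the axiom for a generalized confluence (Geach) condition; its first-order frame correspondent is ∀x ∀y (xR²y → ∃w (yRw ∧ xR²w)).
G1: satisfies the condition.
G2: fails — 1R²0 but no w with 0Rw and 1R²w.
G3: fails — mR²p but no w with pRw and mR²w.
G4: fails — sR²t but no w with tRw and sR²w.
G5: satisfies the condition.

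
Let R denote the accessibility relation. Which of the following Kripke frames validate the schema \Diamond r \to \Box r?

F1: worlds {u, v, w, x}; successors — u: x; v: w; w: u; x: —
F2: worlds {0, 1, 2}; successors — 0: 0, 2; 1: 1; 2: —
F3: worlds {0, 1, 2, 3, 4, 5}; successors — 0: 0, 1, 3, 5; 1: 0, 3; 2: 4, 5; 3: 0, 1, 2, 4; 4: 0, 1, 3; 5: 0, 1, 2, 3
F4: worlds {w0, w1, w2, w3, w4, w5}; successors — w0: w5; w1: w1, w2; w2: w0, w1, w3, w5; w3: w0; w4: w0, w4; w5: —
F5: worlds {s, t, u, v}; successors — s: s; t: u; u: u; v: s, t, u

This is the axiom for partial functionality; its first-order frame correspondent is \forall x \forall y \forall z (Rxy \wedge Rxz \to y = z).
F1: holds.
F2: fails — 0 sees both 0 and 2.
F3: fails — 0 sees both 0 and 1.
F4: fails — w1 sees both w1 and w2.
F5: fails — v sees both s and t.

F1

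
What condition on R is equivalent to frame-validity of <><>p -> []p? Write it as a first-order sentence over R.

This is a Sahlqvist (Geach-type) schema ◇^2□^0p → □^1◇^0p.
First-order correspondent: forall x forall y forall z ((x R^2 y & xRz) -> exists w (y = w & z = w)).

forall x forall y forall z ((x R^2 y & xRz) -> exists w (y = w & z = w))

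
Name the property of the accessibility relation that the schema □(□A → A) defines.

shift-reflexivity

Suppose □(□A→A) is valid. Take Rxy and set V(A)={w : Ryw}. Then at y, □A holds; since □(□A→A) at x, □A→A at y, so A at y, i.e. Ryy.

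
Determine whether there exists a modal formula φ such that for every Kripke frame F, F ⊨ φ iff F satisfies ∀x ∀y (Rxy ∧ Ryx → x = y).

No — not modally definable

If a class were modally definable it would be closed under surjective bounded morphisms (Goldblatt–Thomason).
The 4-cycle (worlds s,t,u,v with s→t→u→v→s) is antisymmetric. Sending even-indexed worlds to • and odd-indexed worlds to ∘ is a surjective bounded morphism onto the two-world frame with •↔∘, which is not antisymmetric.
So the class is not modally definable.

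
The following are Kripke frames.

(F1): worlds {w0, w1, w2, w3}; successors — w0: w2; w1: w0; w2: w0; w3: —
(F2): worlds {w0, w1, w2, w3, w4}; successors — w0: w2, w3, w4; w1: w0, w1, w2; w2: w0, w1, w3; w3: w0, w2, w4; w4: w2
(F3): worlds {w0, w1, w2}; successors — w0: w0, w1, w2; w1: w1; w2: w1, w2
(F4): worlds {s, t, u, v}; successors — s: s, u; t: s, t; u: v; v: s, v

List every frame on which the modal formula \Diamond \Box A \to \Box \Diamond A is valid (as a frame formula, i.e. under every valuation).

The schema corresponds to convergence: \forall x \forall y \forall z (Rxy \wedge Rxz \to \exists w (Ryw \wedge Rzw)).
(F1): ✓.
(F2): fails — Rw0w4 and Rw0w2 but w4 and w2 have no common successor.
(F3): ✓.
(F4): fails — Rsu and Rss but u and s have no common successor.
Valid on: (F1), (F3).

(F1), (F3)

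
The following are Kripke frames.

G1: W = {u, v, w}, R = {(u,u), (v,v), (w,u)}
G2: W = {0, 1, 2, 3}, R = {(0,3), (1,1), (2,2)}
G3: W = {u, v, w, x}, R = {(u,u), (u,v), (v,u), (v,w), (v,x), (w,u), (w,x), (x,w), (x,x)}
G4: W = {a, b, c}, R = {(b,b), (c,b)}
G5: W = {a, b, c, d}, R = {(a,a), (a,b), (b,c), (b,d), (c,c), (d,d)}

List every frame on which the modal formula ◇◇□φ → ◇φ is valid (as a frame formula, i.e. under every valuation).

G1, G2, G4

This is the axiom for a generalized confluence (Geach) condition; its first-order frame correspondent is ∀x ∀y (xR²y → ∃w (yRw ∧ xRw)).
G1: holds.
G2: holds.
G3: fails — uR²x but no t with xRt and uRt.
G4: holds.
G5: fails — aR²b but no w with bRw and aRw.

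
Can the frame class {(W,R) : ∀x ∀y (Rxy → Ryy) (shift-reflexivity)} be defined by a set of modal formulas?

The condition is shift-reflexivity. A defining modal formula is □(□q → q).

Definable; □(□q → q) defines it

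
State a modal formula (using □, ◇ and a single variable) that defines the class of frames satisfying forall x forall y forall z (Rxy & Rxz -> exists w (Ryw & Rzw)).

◇□q → □◇q

The condition is convergence. The .2 schema ◇□q → □◇q defines it.
Suppose ◇□q→□◇q is valid. Take Rxy, Rxz and set V(q)={w : Ryw}. Then □q at y so ◇□q at x, so □◇q at x, so ◇q at z, giving w with Rzw and Ryw.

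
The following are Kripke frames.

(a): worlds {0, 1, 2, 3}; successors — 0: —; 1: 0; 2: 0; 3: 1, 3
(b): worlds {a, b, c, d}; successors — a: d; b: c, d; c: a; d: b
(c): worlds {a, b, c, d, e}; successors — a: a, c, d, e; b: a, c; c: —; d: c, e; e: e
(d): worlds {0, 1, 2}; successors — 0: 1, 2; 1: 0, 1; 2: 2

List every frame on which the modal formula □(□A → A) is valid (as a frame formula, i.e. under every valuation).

This is the axiom for shift-reflexivity; its first-order frame correspondent is ∀x ∀y (Rxy → Ryy).
(a): fails — R10 but not R00.
(b): fails — Rbc but not Rcc.
(c): fails — Rbc but not Rcc.
(d): fails — R10 but not R00.
Valid on no frame.

none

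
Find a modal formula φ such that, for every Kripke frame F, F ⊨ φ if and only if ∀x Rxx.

□ψ → ψ

The condition is reflexivity. The T schema □ψ → ψ defines it.
Suppose □ψ→ψ is valid. At any x set V(ψ)={w : Rxw}. Then □ψ holds at x, so ψ holds at x, i.e. Rxx.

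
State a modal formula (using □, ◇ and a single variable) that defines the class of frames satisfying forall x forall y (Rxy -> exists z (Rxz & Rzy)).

The condition is density. The C4 schema □□p → □p defines it.
Suppose □□p→□p is valid. Take Rxy and set V(p)={w : xR²w}. Then □□p at x, so □p at x, so p at y, i.e. ∃z(Rxz∧Rzy).

□□p → □p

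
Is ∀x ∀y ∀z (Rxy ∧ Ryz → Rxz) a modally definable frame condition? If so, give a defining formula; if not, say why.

This is a Sahlqvist condition; the 4 axiom □r → □□r defines it.
Suppose □r→□□r is valid. Take Rxy, Ryz and set V(r)={w : Rxw}. Then □r at x, so □□r at x, so □r at y, so r at z, i.e. Rxz.

Definable; □r → □□r defines it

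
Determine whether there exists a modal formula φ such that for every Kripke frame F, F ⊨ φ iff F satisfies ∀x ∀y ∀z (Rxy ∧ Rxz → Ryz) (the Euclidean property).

Definable; ◇p → □◇p defines it

Yes: it is the Euclidean property, defined by the 5 schema ◇p → □◇p.
Suppose ◇p→□◇p is valid. Take Rxy, Rxz and set V(p)={y}. Then ◇p at x, so □◇p at x, so ◇p at z, so some w with Rzw has p; w=y, i.e. Rzy. By symmetry of the argument, Ryz.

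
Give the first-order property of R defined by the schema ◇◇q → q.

∀x ∀y (xR²y → ∃w (y = w ∧ x = w))

This is a Sahlqvist (Geach-type) schema ◇^2□^0q → □^0◇^0q.
Minimal-valuation argument: fix x; take any y with xR^2y and any z with xR^0z. Set V(q) to the set of worlds R-reachable from y in exactly 0 steps. Then □^0q holds at y, so the antecedent holds at x; validity forces ◇^0q at z, giving a w with zR^0w and yR^0w.
First-order correspondent: ∀x ∀y (xR²y → ∃w (y = w ∧ x = w)).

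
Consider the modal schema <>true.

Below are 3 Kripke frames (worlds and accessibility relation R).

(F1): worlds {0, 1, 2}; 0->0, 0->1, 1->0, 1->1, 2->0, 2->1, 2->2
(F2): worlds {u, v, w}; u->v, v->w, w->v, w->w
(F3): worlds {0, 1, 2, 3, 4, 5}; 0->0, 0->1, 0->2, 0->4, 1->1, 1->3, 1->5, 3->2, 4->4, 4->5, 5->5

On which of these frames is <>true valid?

(F1), (F2)

This is the axiom for seriality; its first-order frame correspondent is forall x exists y Rxy.
(F1): condition met.
(F2): condition met.
(F3): fails — world 2 has no successor.
Valid on: (F1), (F2).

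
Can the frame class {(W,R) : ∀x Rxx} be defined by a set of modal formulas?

Definable; □p → p defines it

This is a Sahlqvist condition; the T axiom □p → p defines it.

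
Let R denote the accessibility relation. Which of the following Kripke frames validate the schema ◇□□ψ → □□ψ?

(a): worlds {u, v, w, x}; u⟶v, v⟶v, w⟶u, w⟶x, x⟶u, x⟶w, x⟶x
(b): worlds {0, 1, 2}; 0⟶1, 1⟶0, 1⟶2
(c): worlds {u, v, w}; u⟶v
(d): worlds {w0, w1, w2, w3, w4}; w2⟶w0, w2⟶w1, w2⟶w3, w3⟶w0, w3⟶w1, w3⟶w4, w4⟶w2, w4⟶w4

This is the axiom for a generalized confluence (Geach) condition; its first-order frame correspondent is ∀x ∀y ∀z ((xRy ∧ xR²z) → ∃w (yR²w ∧ z = w)).
(a): fails — wRu, wR²u but no t with uR²t and u=t.
(b): fails — 0R1, 0R²0 but no w with 1R²w and 0=w.
(c): satisfies the condition.
(d): fails — w2Rw0, w2R²w0 but no w with w0R²w and w0=w.
Valid on: (c).

(c)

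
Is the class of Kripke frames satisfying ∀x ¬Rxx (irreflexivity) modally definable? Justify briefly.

No

If a class were modally definable it would be closed under surjective bounded morphisms (Goldblatt–Thomason).
The 3-cycle (worlds a,b,c with a→b→c→a) is irreflexive, and the map sending every world to a single reflexive point • is a surjective bounded morphism (forth: every edge maps to (•,•); back: every world has a successor). So any modal formula valid on the 3-cycle is also valid on the reflexive point, which is not irreflexive.
So the class is not modally definable.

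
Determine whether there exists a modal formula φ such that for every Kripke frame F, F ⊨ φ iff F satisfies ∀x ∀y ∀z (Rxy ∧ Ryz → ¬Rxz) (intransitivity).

Modal frame validity is preserved under surjective bounded morphisms.
The 5-cycle (worlds w0,w1,w2,w3,w4 with w0→w1→w2→w3→w4→w0) is intransitive. Mapping every world to a single reflexive point • is a surjective bounded morphism; the reflexive point is not intransitive (R••∧R•• but R••).
So the class is not modally definable.

No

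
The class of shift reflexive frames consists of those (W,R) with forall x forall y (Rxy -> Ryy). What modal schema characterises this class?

This is shift-reflexivity; the standard corresponding axiom is T□: □(□s → s).
Suppose □(□s→s) is valid. Take Rxy and set V(s)={w : Ryw}. Then at y, □s holds; since □(□s→s) at x, □s→s at y, so s at y, i.e. Ryy.

□(□s → s)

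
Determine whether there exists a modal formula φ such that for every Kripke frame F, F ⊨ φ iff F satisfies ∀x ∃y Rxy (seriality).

This is a Sahlqvist condition; the D axiom □r → ◇r defines it.

Definable; □r → ◇r defines it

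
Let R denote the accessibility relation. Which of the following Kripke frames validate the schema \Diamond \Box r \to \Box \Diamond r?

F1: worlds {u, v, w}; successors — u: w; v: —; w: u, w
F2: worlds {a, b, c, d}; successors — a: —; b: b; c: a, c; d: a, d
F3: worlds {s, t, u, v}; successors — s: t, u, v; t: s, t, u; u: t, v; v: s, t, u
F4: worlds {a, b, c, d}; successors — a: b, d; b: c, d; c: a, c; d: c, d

F1, F3

Frame correspondent (Sahlqvist): \forall x \forall y \forall z (Rxy \wedge Rxz \to \exists w (Ryw \wedge Rzw)) — i.e. convergence.
F1: satisfies the condition.
F2: fails — Rcc and Rca but c and a have no common successor.
F3: satisfies the condition.
F4: fails — Rcc and Rca but c and a have no common successor.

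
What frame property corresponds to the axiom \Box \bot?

□⊥ is valid iff no world has any successor (otherwise □⊥ fails at any world with one).
The converse is a direct semantic check.
So the correspondent is emptiness of R.

Emptiness of R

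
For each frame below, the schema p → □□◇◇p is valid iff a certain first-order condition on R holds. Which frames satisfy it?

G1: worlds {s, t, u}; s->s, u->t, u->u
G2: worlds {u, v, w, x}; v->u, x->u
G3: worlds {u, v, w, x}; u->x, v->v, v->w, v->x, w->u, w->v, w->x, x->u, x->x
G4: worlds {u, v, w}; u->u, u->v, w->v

This is the axiom for a generalized confluence (Geach) condition; its first-order frame correspondent is ∀x ∀z (xR²z → ∃w (x = w ∧ zR²w)).
G1: fails — uR²t but no w with u=w and tR²w.
G2: satisfies the condition.
G3: fails — vR²u but no t with v=t and uR²t.
G4: fails — uR²v but no t with u=t and vR²t.

G2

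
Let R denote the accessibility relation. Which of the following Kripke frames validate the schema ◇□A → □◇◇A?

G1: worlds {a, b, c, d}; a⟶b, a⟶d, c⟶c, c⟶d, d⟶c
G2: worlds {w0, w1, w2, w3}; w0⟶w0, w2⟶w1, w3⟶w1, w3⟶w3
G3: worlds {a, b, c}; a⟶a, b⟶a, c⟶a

G3

Frame correspondent (Sahlqvist): ∀x ∀y ∀z ((xRy ∧ xRz) → ∃w (yRw ∧ zR²w)) — i.e. a generalized confluence (Geach) condition.
G1: fails — aRb, aRb but no w with bRw and bR²w.
G2: fails — w2Rw1, w2Rw1 but no w with w1Rw and w1R²w.
G3: ✓.
Valid on: G3.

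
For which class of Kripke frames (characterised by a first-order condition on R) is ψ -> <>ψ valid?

reflexivity

Equivalently (dual form): □ψ → ψ.
Suppose □ψ→ψ is valid. At any x set V(ψ)={w : Rxw}. Then □ψ holds at x, so ψ holds at x, i.e. Rxx.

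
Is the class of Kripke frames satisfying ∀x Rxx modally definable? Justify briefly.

Yes — defined by □r → r

This is a Sahlqvist condition; the T axiom □r → r defines it.
Suppose □r→r is valid. At any x set V(r)={w : Rxw}. Then □r holds at x, so r holds at x, i.e. Rxx.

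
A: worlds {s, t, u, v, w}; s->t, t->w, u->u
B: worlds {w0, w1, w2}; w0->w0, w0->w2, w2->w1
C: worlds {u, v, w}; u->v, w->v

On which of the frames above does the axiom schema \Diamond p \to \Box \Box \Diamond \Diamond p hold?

The schema corresponds to a generalized confluence (Geach) condition: \forall x \forall y \forall z ((xRy \wedge x R^2 z) \to \exists w (y = w \wedge z R^2 w)).
A: fails — sRt, sR²w but no w* with t=w* and wR²w*.
B: fails — w0Rw0, w0R²w1 but no w with w0=w and w1R²w.
C: ✓.
Valid on: C.

C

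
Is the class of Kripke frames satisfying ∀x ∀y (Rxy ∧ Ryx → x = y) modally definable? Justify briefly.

If a class were modally definable it would be closed under surjective bounded morphisms (Goldblatt–Thomason).
The 8-cycle (worlds w0,w1,w2,w3,w4,w5,w6,w7 with w0→w1→w2→w3→w4→w5→w6→w7→w0) is antisymmetric. Sending even-indexed worlds to s and odd-indexed worlds to t is a surjective bounded morphism onto the two-world frame with s↔t, which is not antisymmetric.
So no modal formula (or set of formulas) defines exactly the antisymmetric frames.

No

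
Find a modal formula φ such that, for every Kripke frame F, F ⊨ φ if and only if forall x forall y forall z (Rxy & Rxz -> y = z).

A defining formula is ◇p → □p (the CD axiom).
Suppose ◇p→□p is valid. Take Rxy, Rxz and set V(p)={y}. Then ◇p at x, so □p at x, so p at z, i.e. z=y.

◇p → □p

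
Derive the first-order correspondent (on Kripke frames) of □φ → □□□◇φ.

This is a Sahlqvist (Geach-type) schema ◇^0□^1φ → □^3◇^1φ.
Minimal-valuation argument: fix x; take any y with xR^0y and any z with xR^3z. Set V(φ) to the set of worlds R-reachable from y in exactly 1 step. Then □^1φ holds at y, so the antecedent holds at x; validity forces ◇^1φ at z, giving a w with zR^1w and yR^1w.
First-order correspondent: ∀x ∀z (xR³z → ∃w (xRw ∧ zRw)).

∀x ∀z (xR³z → ∃w (xRw ∧ zRw))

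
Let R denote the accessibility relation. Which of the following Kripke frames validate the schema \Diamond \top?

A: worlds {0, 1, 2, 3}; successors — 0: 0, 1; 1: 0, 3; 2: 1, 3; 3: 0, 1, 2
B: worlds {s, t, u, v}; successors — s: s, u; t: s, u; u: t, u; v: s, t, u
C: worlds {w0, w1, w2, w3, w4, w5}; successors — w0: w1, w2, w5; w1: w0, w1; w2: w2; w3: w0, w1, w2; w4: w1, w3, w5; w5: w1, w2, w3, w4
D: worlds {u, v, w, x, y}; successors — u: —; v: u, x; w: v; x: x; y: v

A, B, C

The schema corresponds to seriality: \forall x \exists y Rxy.
A: ✓.
B: ✓.
C: ✓.
D: fails — world u has no successor.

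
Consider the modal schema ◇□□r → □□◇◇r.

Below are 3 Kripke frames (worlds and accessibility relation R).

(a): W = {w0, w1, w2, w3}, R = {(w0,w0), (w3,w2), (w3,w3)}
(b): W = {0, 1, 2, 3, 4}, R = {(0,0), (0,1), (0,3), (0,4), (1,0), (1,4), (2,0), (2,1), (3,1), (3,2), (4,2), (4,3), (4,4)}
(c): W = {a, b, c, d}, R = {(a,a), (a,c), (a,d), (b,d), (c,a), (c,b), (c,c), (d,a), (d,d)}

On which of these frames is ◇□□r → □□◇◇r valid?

The schema corresponds to a generalized confluence (Geach) condition: ∀x ∀y ∀z ((xRy ∧ xR²z) → ∃w (yR²w ∧ zR²w)).
(a): fails — w3Rw2, w3R²w2 but no w with w2R²w and w2R²w.
(b): holds.
(c): holds.
Valid on: (b), (c).

(b), (c)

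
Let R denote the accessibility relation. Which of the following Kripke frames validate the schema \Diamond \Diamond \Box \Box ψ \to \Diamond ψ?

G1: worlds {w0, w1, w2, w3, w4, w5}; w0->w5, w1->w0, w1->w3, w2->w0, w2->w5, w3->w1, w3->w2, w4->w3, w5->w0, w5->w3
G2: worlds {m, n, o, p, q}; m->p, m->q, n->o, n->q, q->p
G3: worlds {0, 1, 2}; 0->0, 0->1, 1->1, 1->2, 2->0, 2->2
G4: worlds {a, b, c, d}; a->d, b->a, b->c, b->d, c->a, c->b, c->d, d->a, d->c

G3

The schema corresponds to a generalized confluence (Geach) condition: \forall x \forall y (x R^2 y \to \exists w (y R^2 w \wedge xRw)).
G1: fails — w0R²w0 but no w with w0R²w and w0Rw.
G2: fails — mR²p but no w with pR²w and mRw.
G3: holds.
G4: fails — aR²a but no w with aR²w and aRw.
Valid on: G3.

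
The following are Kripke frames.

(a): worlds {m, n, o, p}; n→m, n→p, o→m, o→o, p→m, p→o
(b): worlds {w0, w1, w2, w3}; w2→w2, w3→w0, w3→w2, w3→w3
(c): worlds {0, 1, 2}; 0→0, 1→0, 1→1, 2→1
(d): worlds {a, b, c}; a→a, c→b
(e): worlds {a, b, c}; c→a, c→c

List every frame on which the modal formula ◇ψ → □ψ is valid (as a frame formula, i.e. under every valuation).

The schema corresponds to partial functionality: ∀x ∀y ∀z (Rxy ∧ Rxz → y = z).
(a): fails — n sees both m and p.
(b): fails — w3 sees both w0 and w2.
(c): fails — 1 sees both 0 and 1.
(d): holds.
(e): fails — c sees both a and c.

(d)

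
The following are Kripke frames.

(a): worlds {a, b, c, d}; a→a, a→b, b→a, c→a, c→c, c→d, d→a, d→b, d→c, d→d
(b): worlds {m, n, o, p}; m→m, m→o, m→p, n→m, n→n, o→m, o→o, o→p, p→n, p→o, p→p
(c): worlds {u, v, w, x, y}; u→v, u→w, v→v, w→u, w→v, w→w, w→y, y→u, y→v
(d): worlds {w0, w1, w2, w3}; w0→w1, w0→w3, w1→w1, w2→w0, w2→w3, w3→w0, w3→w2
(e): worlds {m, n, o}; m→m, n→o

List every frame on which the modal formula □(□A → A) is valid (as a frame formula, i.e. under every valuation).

(b)

This is the axiom for shift-reflexivity; its first-order frame correspondent is ∀x ∀y (Rxy → Ryy).
(a): fails — Rab but not Rbb.
(b): holds.
(c): fails — Rwu but not Ruu.
(d): fails — Rw3w2 but not Rw2w2.
(e): fails — Rno but not Roo.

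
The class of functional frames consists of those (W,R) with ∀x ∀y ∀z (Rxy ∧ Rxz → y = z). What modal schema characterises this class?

◇q → □q

The condition is partial functionality. The CD schema ◇q → □q defines it.
Suppose ◇q→□q is valid. Take Rxy, Rxz and set V(q)={y}. Then ◇q at x, so □q at x, so q at z, i.e. z=y.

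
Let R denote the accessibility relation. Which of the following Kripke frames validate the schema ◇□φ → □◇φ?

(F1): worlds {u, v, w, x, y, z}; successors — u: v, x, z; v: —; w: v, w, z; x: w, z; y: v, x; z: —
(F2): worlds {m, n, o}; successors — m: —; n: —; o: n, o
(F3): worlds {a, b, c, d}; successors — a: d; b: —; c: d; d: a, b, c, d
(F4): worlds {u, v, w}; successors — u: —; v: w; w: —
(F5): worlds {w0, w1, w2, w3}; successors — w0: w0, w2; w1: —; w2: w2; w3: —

The schema corresponds to convergence: ∀x ∀y ∀z (Rxy ∧ Rxz → ∃w (Ryw ∧ Rzw)).
(F1): fails — Ruv and Ruv but v and v have no common successor.
(F2): fails — Roo and Ron but o and n have no common successor.
(F3): fails — Rdc and Rdb but c and b have no common successor.
(F4): fails — Rvw and Rvw but w and w have no common successor.
(F5): holds.

(F5)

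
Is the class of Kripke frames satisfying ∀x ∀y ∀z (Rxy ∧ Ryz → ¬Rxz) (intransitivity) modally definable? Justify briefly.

Modal frame validity is preserved under surjective bounded morphisms.
The 5-cycle (worlds w0,w1,w2,w3,w4 with w0→w1→w2→w3→w4→w0) is intransitive. Mapping every world to a single reflexive point • is a surjective bounded morphism; the reflexive point is not intransitive (R••∧R•• but R••).
Hence intransitivity is not modally definable.

Not definable by any modal formula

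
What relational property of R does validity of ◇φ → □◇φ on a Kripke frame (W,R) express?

the Euclidean property

This is the 5 axiom.
Its frame correspondent is the Euclidean property — ∀x ∀y ∀z (Rxy ∧ Rxz → Ryz).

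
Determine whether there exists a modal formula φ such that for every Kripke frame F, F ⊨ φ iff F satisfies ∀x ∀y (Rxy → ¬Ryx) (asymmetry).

Not modally definable

Any modally definable frame class is closed under surjective bounded morphisms.
The 3-cycle (worlds s,t,u with s→t→u→s) is asymmetric. Mapping every world to a single reflexive point • is a surjective bounded morphism, and the reflexive point is not asymmetric (R•• but asymmetry requires ¬R••).
Hence asymmetry is not modally definable.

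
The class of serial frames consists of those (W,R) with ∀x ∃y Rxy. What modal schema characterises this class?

□q → ◇q

This is seriality; the standard corresponding axiom is D: □q → ◇q.
Suppose □q→◇q is valid. At any x set V(q)=W. Then □q at x, so ◇q at x, so x has a successor.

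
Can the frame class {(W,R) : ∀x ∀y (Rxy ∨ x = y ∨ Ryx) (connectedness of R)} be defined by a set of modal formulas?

Modal frame validity is preserved under disjoint unions.
Take 3 disjoint single-world reflexive frames: each is trivially connected, but their disjoint union has 3 worlds with no edge between distinct components, so it is not connected.
So the class is not modally definable.

No — not modally definable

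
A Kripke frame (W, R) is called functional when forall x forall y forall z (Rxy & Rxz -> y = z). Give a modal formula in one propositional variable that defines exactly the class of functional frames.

A defining formula is ◇r → □r (the CD axiom).
Suppose ◇r→□r is valid. Take Rxy, Rxz and set V(r)={y}. Then ◇r at x, so □r at x, so r at z, i.e. z=y.

◇r → □r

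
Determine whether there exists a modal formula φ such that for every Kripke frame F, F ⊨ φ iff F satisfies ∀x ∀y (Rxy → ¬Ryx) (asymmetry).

Not definable by any modal formula

Modal frame validity is preserved under surjective bounded morphisms.
The 4-cycle (worlds 0,1,2,3 with 0→1→2→3→0) is asymmetric. Mapping every world to a single reflexive point • is a surjective bounded morphism, and the reflexive point is not asymmetric (R•• but asymmetry requires ¬R••).
So the class is not modally definable.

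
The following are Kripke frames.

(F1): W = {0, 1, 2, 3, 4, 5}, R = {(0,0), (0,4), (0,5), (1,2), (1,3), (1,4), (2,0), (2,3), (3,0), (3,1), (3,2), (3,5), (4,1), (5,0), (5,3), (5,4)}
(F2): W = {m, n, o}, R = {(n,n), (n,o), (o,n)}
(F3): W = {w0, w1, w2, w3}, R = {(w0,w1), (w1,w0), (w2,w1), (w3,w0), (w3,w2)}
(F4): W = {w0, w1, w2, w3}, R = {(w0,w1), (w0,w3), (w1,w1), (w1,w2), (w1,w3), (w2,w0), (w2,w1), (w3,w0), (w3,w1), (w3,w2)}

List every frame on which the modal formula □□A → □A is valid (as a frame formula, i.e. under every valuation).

(F2)

Frame correspondent (Sahlqvist): ∀x ∀y (Rxy → ∃z (Rxz ∧ Rzy)) — i.e. density.
(F1): fails — R31 but no z with R3z and Rz1.
(F2): ✓.
(F3): fails — Rw1w0 but no z with Rw1z and Rzw0.
(F4): fails — Rw2w0 but no z with Rw2z and Rzw0.
Valid on: (F2).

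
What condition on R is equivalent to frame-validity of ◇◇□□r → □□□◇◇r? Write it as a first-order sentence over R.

∀x ∀y ∀z ((xR²y ∧ xR³z) → ∃w (yR²w ∧ zR²w))

This is a Sahlqvist (Geach-type) schema ◇^2□^2r → □^3◇^2r.
Minimal-valuation argument: fix x; take any y with xR^2y and any z with xR^3z. Set V(r) to the set of worlds R-reachable from y in exactly 2 steps. Then □^2r holds at y, so the antecedent holds at x; validity forces ◇^2r at z, giving a w with zR^2w and yR^2w.
First-order correspondent: ∀x ∀y ∀z ((xR²y ∧ xR³z) → ∃w (yR²w ∧ zR²w)).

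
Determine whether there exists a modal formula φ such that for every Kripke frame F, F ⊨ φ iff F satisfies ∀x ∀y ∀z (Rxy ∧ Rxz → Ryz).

Yes, by ◇p → □◇p

Yes: it is the Euclidean property, defined by the 5 schema ◇p → □◇p.
Suppose ◇p→□◇p is valid. Take Rxy, Rxz and set V(p)={y}. Then ◇p at x, so □◇p at x, so ◇p at z, so some w with Rzw has p; w=y, i.e. Rzy. By symmetry of the argument, Ryz.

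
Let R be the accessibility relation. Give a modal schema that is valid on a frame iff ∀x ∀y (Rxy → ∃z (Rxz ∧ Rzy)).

□□ψ → □ψ

A defining formula is □□ψ → □ψ (the C4 axiom).
Suppose □□ψ→□ψ is valid. Take Rxy and set V(ψ)={w : xR²w}. Then □□ψ at x, so □ψ at x, so ψ at y, i.e. ∃z(Rxz∧Rzy).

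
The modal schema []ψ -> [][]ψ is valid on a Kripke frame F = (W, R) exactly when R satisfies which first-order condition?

Transitivity

This is the 4 axiom.
It corresponds to transitivity: forall x forall y forall z (Rxy & Ryz -> Rxz).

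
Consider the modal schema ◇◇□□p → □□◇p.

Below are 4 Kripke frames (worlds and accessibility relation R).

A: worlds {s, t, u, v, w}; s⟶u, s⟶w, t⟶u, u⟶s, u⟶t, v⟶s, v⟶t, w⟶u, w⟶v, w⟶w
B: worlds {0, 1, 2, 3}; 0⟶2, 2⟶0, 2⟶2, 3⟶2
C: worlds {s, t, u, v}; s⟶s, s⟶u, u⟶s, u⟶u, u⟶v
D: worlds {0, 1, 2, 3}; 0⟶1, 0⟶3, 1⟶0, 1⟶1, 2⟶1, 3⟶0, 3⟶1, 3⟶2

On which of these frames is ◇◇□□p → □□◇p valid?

This is the axiom for a generalized confluence (Geach) condition; its first-order frame correspondent is ∀x ∀y ∀z ((xR²y ∧ xR²z) → ∃w (yR²w ∧ zRw)).
A: fails — sR²t, sR²s but no w* with tR²w* and sRw*.
B: condition met.
C: fails — sR²s, sR²v but no w with sR²w and vRw.
D: condition met.
Valid on: B, D.

B, D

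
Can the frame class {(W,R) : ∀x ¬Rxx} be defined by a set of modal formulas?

No — not modally definable

If a class were modally definable it would be closed under surjective bounded morphisms (Goldblatt–Thomason).
The 2-cycle (worlds s,t with s→t→s) is irreflexive, and the map sending every world to a single reflexive point • is a surjective bounded morphism (forth: every edge maps to (•,•); back: every world has a successor). So any modal formula valid on the 2-cycle is also valid on the reflexive point, which is not irreflexive.
So no modal formula (or set of formulas) defines exactly the irreflexive frames.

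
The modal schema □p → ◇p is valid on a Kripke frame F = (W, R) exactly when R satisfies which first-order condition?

Seriality

Suppose □p→◇p is valid. At any x set V(p)=W. Then □p at x, so ◇p at x, so x has a successor.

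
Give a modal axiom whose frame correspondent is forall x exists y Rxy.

□p → ◇p

The condition is seriality. The D schema □p → ◇p defines it.
Suppose □p→◇p is valid. At any x set V(p)=W. Then □p at x, so ◇p at x, so x has a successor.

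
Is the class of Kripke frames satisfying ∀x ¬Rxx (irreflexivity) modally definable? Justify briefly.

No

If a class were modally definable it would be closed under surjective bounded morphisms (Goldblatt–Thomason).
The 5-cycle (worlds w0,w1,w2,w3,w4 with w0→w1→w2→w3→w4→w0) is irreflexive, and the map sending every world to a single reflexive point • is a surjective bounded morphism (forth: every edge maps to (•,•); back: every world has a successor). So any modal formula valid on the 5-cycle is also valid on the reflexive point, which is not irreflexive.
Hence irreflexivity is not modally definable.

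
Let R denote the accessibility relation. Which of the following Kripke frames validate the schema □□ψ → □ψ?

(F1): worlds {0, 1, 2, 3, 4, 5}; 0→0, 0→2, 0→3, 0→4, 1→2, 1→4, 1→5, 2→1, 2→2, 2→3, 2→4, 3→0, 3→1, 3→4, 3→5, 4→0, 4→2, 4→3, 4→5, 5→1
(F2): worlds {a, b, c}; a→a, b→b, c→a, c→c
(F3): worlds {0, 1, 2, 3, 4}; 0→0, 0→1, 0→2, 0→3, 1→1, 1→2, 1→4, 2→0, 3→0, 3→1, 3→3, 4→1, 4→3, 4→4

This is the axiom for density; its first-order frame correspondent is ∀x ∀y (Rxy → ∃z (Rxz ∧ Rzy)).
(F1): fails — R51 but no z with R5z and Rz1.
(F2): holds.
(F3): holds.
Valid on: (F2), (F3).

(F2), (F3)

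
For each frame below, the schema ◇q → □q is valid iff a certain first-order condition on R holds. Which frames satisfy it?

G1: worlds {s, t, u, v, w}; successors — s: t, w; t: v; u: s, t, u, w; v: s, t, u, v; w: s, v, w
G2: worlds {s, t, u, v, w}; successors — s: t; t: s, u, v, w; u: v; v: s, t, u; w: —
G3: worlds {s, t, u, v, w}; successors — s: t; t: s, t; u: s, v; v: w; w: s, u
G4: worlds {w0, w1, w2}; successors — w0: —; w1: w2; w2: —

G4

The schema corresponds to partial functionality: ∀x ∀y ∀z (Rxy ∧ Rxz → y = z).
G1: fails — s sees both t and w.
G2: fails — t sees both s and u.
G3: fails — t sees both s and t.
G4: holds.
Valid on: G4.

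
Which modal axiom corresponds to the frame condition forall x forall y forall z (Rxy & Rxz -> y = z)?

The condition is partial functionality. The CD schema ◇p → □p defines it.
Suppose ◇p→□p is valid. Take Rxy, Rxz and set V(p)={y}. Then ◇p at x, so □p at x, so p at z, i.e. z=y.

◇p → □p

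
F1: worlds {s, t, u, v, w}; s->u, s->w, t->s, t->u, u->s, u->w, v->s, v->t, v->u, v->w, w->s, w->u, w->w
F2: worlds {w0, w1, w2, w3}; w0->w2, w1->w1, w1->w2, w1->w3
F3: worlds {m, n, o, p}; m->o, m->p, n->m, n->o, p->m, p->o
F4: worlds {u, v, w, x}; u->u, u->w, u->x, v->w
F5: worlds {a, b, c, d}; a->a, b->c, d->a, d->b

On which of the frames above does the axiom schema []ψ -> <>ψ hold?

F1

This is the axiom for seriality; its first-order frame correspondent is forall x exists y Rxy.
F1: holds.
F2: fails — world w2 has no successor.
F3: fails — world o has no successor.
F4: fails — world w has no successor.
F5: fails — world c has no successor.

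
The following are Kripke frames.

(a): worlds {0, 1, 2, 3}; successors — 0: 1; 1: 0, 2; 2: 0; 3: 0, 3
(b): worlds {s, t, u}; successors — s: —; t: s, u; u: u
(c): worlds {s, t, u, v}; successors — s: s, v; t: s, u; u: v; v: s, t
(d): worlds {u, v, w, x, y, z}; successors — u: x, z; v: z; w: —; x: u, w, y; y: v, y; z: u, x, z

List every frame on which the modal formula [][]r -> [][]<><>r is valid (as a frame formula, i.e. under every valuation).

(b), (c)

The schema corresponds to a generalized confluence (Geach) condition: forall x forall z (x R^2 z -> exists w (x R^2 w & z R^2 w)).
(a): fails — 0R²2 but no w with 0R²w and 2R²w.
(b): condition met.
(c): condition met.
(d): fails — uR²w but no t with uR²t and wR²t.
Valid on: (b), (c).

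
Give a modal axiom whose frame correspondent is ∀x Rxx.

□ψ → ψ

The condition is reflexivity. The T schema □ψ → ψ defines it.
Suppose □ψ→ψ is valid. At any x set V(ψ)={w : Rxw}. Then □ψ holds at x, so ψ holds at x, i.e. Rxx.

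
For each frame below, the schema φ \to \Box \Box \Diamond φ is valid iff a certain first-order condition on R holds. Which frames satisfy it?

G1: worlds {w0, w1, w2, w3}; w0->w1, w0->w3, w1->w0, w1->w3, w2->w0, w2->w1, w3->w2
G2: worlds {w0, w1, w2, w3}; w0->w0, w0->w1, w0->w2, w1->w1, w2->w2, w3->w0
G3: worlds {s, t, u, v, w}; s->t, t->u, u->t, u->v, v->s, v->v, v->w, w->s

The schema corresponds to a generalized confluence (Geach) condition: \forall x \forall z (x R^2 z \to \exists w (x = w \wedge zRw)).
G1: fails — w0R²w0 but no w with w0=w and w0Rw.
G2: fails — w0R²w1 but no w with w0=w and w1Rw.
G3: fails — sR²u but no w* with s=w* and uRw*.
Valid on no frame.

none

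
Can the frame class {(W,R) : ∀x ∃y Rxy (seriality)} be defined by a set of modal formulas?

The condition is seriality. A defining modal formula is □q → ◇q.
Suppose □q→◇q is valid. At any x set V(q)=W. Then □q at x, so ◇q at x, so x has a successor.

Yes — defined by □q → ◇q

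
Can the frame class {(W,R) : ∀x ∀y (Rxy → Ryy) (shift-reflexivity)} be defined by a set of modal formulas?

Yes, by □(□p → p)

The condition is shift-reflexivity. A defining modal formula is □(□p → p).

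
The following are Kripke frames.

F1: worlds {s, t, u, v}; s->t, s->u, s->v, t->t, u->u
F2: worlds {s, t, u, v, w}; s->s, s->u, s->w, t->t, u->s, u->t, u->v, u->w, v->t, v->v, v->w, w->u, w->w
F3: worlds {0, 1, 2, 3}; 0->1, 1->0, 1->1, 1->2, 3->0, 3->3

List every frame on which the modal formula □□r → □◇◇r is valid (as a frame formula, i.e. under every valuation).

The schema corresponds to a generalized confluence (Geach) condition: ∀x ∀z (xRz → ∃w (xR²w ∧ zR²w)).
F1: fails — sRv but no w with sR²w and vR²w.
F2: condition met.
F3: fails — 1R2 but no w with 1R²w and 2R²w.

F2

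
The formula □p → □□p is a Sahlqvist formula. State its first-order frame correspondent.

Suppose □p→□□p is valid. Take Rxy, Ryz and set V(p)={w : Rxw}. Then □p at x, so □□p at x, so □p at y, so p at z, i.e. Rxz.
Conversely, any frame satisfying ∀x ∀y ∀z (Rxy ∧ Ryz → Rxz) validates the schema.
Frame condition: ∀x ∀y ∀z (Rxy ∧ Ryz → Rxz).

Transitivity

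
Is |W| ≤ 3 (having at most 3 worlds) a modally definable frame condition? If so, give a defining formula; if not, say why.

Modal frame validity is preserved under disjoint unions.
Any modal formula valid on each of 4 disjoint one-world frames is valid on their disjoint union (validity is preserved under disjoint unions). Each one-world frame has |W|=1≤3, but the union has |W|=4.
So the class is not modally definable.

Not definable by any modal formula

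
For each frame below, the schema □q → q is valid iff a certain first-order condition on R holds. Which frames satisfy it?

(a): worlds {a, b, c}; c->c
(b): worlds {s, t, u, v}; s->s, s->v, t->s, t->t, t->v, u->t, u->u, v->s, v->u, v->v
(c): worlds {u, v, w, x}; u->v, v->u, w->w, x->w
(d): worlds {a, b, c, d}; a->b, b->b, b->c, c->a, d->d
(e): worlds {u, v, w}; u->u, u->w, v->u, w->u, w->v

The schema corresponds to reflexivity: ∀x Rxx.
(a): fails — world a does not see itself.
(b): satisfies the condition.
(c): fails — world u does not see itself.
(d): fails — world a does not see itself.
(e): fails — world v does not see itself.

(b)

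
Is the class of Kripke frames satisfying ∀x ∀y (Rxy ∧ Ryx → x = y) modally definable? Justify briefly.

Modal frame validity is preserved under surjective bounded morphisms.
The 4-cycle (worlds s,t,u,v with s→t→u→v→s) is antisymmetric. Sending even-indexed worlds to • and odd-indexed worlds to ∘ is a surjective bounded morphism onto the two-world frame with •↔∘, which is not antisymmetric.
So no modal formula (or set of formulas) defines exactly the antisymmetric frames.

Not definable by any modal formula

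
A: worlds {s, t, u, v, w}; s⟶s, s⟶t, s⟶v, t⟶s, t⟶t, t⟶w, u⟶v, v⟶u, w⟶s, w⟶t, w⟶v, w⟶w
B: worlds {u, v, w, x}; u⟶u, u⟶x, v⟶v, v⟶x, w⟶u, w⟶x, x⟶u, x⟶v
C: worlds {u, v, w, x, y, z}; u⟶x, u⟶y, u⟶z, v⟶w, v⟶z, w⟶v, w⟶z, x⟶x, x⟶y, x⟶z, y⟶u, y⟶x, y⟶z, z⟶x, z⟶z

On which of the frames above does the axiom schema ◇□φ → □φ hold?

none

This is the axiom for the Euclidean property; its first-order frame correspondent is ∀x ∀y ∀z (Rxy ∧ Rxz → Ryz).
A: fails — Rsv and Rsv but not Rvv.
B: fails — Rux and Rux but not Rxx.
C: fails — Ruz and Ruy but not Rzy.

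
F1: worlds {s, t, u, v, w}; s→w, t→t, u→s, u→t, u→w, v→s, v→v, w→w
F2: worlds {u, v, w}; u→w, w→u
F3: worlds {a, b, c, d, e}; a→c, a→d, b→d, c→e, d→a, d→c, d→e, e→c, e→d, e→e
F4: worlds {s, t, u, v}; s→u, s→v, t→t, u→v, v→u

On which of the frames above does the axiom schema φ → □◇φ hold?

The schema corresponds to symmetry: ∀x ∀y (Rxy → Ryx).
F1: fails — Ruw but not Rwu.
F2: satisfies the condition.
F3: fails — Rdc but not Rcd.
F4: fails — Rsv but not Rvs.
Valid on: F2.

F2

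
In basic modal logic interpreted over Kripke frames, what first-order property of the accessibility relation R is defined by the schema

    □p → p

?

This schema is the T axiom.
Its frame correspondent is reflexivity — ∀x Rxx.

Reflexivity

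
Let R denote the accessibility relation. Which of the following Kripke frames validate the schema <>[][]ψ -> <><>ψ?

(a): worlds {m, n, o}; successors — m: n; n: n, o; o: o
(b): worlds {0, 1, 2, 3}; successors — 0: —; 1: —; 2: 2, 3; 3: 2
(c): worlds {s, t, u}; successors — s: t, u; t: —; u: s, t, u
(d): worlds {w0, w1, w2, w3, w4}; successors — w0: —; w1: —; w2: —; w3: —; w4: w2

(a), (b)

Frame correspondent (Sahlqvist): forall x forall y (xRy -> exists w (y R^2 w & x R^2 w)) — i.e. a generalized confluence (Geach) condition.
(a): condition met.
(b): condition met.
(c): fails — sRt but no w with tR²w and sR²w.
(d): fails — w4Rw2 but no w with w2R²w and w4R²w.
Valid on: (a), (b).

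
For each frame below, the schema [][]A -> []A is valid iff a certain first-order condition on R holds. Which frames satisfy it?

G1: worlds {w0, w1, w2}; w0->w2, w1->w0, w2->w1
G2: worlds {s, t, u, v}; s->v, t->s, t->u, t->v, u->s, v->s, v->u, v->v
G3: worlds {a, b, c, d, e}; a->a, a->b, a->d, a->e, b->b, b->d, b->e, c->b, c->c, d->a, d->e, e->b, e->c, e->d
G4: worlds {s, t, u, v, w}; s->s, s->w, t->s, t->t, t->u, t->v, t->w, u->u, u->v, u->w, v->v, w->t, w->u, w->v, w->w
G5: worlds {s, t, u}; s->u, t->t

The schema corresponds to density: forall x forall y (Rxy -> exists z (Rxz & Rzy)).
G1: fails — Rw0w2 but no z with Rw0z and Rzw2.
G2: fails — Rus but no z with Ruz and Rzs.
G3: satisfies the condition.
G4: satisfies the condition.
G5: fails — Rsu but no z with Rsz and Rzu.
Valid on: G3, G4.

G3, G4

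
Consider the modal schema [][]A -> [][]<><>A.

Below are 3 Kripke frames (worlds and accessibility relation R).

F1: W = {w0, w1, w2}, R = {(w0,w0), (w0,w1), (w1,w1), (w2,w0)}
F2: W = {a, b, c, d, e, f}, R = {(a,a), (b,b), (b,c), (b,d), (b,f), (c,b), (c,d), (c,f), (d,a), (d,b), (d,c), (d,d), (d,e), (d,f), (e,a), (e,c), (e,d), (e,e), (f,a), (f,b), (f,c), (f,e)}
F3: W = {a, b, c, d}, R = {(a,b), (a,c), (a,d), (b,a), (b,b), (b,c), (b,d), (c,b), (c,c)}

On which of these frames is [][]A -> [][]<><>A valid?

F1, F2

This is the axiom for a generalized confluence (Geach) condition; its first-order frame correspondent is forall x forall z (x R^2 z -> exists w (x R^2 w & z R^2 w)).
F1: ✓.
F2: ✓.
F3: fails — aR²d but no w with aR²w and dR²w.
Valid on: F1, F2.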